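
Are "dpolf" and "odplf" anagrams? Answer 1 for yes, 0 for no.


Strings: "dpolf", "odplf"
Sorted first:  dflop
Sorted second: dflop
Sorted forms match => anagrams

1


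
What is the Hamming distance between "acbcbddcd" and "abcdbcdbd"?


Comparing "acbcbddcd" and "abcdbcdbd" position by position:
  Position 0: 'a' vs 'a' => same
  Position 1: 'c' vs 'b' => differ
  Position 2: 'b' vs 'c' => differ
  Position 3: 'c' vs 'd' => differ
  Position 4: 'b' vs 'b' => same
  Position 5: 'd' vs 'c' => differ
  Position 6: 'd' vs 'd' => same
  Position 7: 'c' vs 'b' => differ
  Position 8: 'd' vs 'd' => same
Total differences (Hamming distance): 5

5


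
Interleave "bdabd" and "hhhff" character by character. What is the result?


Interleaving "bdabd" and "hhhff":
  Position 0: 'b' from first, 'h' from second => "bh"
  Position 1: 'd' from first, 'h' from second => "dh"
  Position 2: 'a' from first, 'h' from second => "ah"
  Position 3: 'b' from first, 'f' from second => "bf"
  Position 4: 'd' from first, 'f' from second => "df"
Result: bhdhahbfdf

bhdhahbfdf


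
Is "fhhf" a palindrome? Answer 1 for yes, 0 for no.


Input: fhhf
Reversed: fhhf
  Compare pos 0 ('f') with pos 3 ('f'): match
  Compare pos 1 ('h') with pos 2 ('h'): match
Result: palindrome

1


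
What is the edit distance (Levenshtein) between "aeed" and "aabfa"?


Computing edit distance: "aeed" -> "aabfa"
DP table:
           a    a    b    f    a
      0    1    2    3    4    5
  a   1    0    1    2    3    4
  e   2    1    1    2    3    4
  e   3    2    2    2    3    4
  d   4    3    3    3    3    4
Edit distance = dp[4][5] = 4

4


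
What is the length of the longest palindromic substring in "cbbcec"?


Input: "cbbcec"
Checking substrings for palindromes:
  [0:4] "cbbc" (len 4) => palindrome
  [3:6] "cec" (len 3) => palindrome
  [1:3] "bb" (len 2) => palindrome
Longest palindromic substring: "cbbc" with length 4

4


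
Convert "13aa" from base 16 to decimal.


Input: "13aa" in base 16
Positional expansion:
  Digit '1' (value 1) x 16^3 = 4096
  Digit '3' (value 3) x 16^2 = 768
  Digit 'a' (value 10) x 16^1 = 160
  Digit 'a' (value 10) x 16^0 = 10
Sum = 5034

5034


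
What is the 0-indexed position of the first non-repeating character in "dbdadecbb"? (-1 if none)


Input: dbdadecbb
Character frequencies:
  'a': 1
  'b': 3
  'c': 1
  'd': 3
  'e': 1
Scanning left to right for freq == 1:
  Position 0 ('d'): freq=3, skip
  Position 1 ('b'): freq=3, skip
  Position 2 ('d'): freq=3, skip
  Position 3 ('a'): unique! => answer = 3

3


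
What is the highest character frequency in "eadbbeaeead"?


Input: eadbbeaeead
Character counts:
  'a': 3
  'b': 2
  'd': 2
  'e': 4
Maximum frequency: 4

4


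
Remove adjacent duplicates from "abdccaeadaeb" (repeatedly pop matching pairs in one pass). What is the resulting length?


Input: abdccaeadaeb
Stack-based adjacent duplicate removal:
  Read 'a': push. Stack: a
  Read 'b': push. Stack: ab
  Read 'd': push. Stack: abd
  Read 'c': push. Stack: abdc
  Read 'c': matches stack top 'c' => pop. Stack: abd
  Read 'a': push. Stack: abda
  Read 'e': push. Stack: abdae
  Read 'a': push. Stack: abdaea
  Read 'd': push. Stack: abdaead
  Read 'a': push. Stack: abdaeada
  Read 'e': push. Stack: abdaeadae
  Read 'b': push. Stack: abdaeadaeb
Final stack: "abdaeadaeb" (length 10)

10


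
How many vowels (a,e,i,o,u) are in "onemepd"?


Input: onemepd
Checking each character:
  'o' at position 0: vowel (running total: 1)
  'n' at position 1: consonant
  'e' at position 2: vowel (running total: 2)
  'm' at position 3: consonant
  'e' at position 4: vowel (running total: 3)
  'p' at position 5: consonant
  'd' at position 6: consonant
Total vowels: 3

3


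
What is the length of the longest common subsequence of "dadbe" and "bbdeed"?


LCS of "dadbe" and "bbdeed"
DP table:
           b    b    d    e    e    d
      0    0    0    0    0    0    0
  d   0    0    0    1    1    1    1
  a   0    0    0    1    1    1    1
  d   0    0    0    1    1    1    2
  b   0    1    1    1    1    1    2
  e   0    1    1    1    2    2    2
LCS length = dp[5][6] = 2

2


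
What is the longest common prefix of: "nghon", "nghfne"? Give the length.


Words: nghon, nghfne
  Position 0: all 'n' => match
  Position 1: all 'g' => match
  Position 2: all 'h' => match
  Position 3: ('o', 'f') => mismatch, stop
LCP = "ngh" (length 3)

3


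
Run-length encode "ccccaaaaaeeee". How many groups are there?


Input: ccccaaaaaeeee
Scanning for consecutive runs:
  Group 1: 'c' x 4 (positions 0-3)
  Group 2: 'a' x 5 (positions 4-8)
  Group 3: 'e' x 4 (positions 9-12)
Total groups: 3

3


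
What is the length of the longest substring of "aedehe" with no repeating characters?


Input: "aedehe"
Sliding window (track last position of each char):
  Position 0 ('a'): window [0,0] length 1 -- new best
  Position 1 ('e'): window [0,1] length 2 -- new best
  Position 2 ('d'): window [0,2] length 3 -- new best
  Position 3 ('e'): repeat (last at 1), move window start to 2
  Position 3 ('e'): window [2,3] length 2
  Position 4 ('h'): window [2,4] length 3
  Position 5 ('e'): repeat (last at 3), move window start to 4
  Position 5 ('e'): window [4,5] length 2
Longest substring with no repeats: "aed" with length 3

3


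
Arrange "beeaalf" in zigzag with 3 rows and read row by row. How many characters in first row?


Zigzag "beeaalf" into 3 rows:
Placing characters:
  'b' => row 0
  'e' => row 1
  'e' => row 2
  'a' => row 1
  'a' => row 0
  'l' => row 1
  'f' => row 2
Rows:
  Row 0: "ba"
  Row 1: "eal"
  Row 2: "ef"
First row length: 2

2


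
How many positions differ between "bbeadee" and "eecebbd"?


Comparing "bbeadee" and "eecebbd" position by position:
  Position 0: 'b' vs 'e' => DIFFER
  Position 1: 'b' vs 'e' => DIFFER
  Position 2: 'e' vs 'c' => DIFFER
  Position 3: 'a' vs 'e' => DIFFER
  Position 4: 'd' vs 'b' => DIFFER
  Position 5: 'e' vs 'b' => DIFFER
  Position 6: 'e' vs 'd' => DIFFER
Positions that differ: 7

7


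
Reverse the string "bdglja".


Input: bdglja
Reading characters right to left:
  Position 5: 'a'
  Position 4: 'j'
  Position 3: 'l'
  Position 2: 'g'
  Position 1: 'd'
  Position 0: 'b'
Reversed: ajlgdb

ajlgdb


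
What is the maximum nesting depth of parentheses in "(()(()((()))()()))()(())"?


Input: "(()(()((()))()()))()(())"
Tracking depth:
  Position 0 '(': depth becomes 1
  Position 1 '(': depth becomes 2
  Position 2 ')': depth becomes 1
  Position 3 '(': depth becomes 2
  Position 4 '(': depth becomes 3
  Position 5 ')': depth becomes 2
  Position 6 '(': depth becomes 3
  Position 7 '(': depth becomes 4
  Position 8 '(': depth becomes 5
  Position 9 ')': depth becomes 4
  Position 10 ')': depth becomes 3
  Position 11 ')': depth becomes 2
  Position 12 '(': depth becomes 3
  Position 13 ')': depth becomes 2
  Position 14 '(': depth becomes 3
  Position 15 ')': depth becomes 2
  Position 16 ')': depth becomes 1
  Position 17 ')': depth becomes 0
  Position 18 '(': depth becomes 1
  Position 19 ')': depth becomes 0
  Position 20 '(': depth becomes 1
  Position 21 '(': depth becomes 2
  Position 22 ')': depth becomes 1
  Position 23 ')': depth becomes 0
Maximum depth reached: 5

5


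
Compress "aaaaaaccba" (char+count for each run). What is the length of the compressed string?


Input: aaaaaaccba
Runs:
  'a' x 6 => "a6"
  'c' x 2 => "c2"
  'b' x 1 => "b1"
  'a' x 1 => "a1"
Compressed: "a6c2b1a1"
Compressed length: 8

8


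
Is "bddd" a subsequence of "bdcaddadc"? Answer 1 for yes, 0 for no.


Check if "bddd" is a subsequence of "bdcaddadc"
Greedy scan:
  Position 0 ('b'): matches sub[0] = 'b'
  Position 1 ('d'): matches sub[1] = 'd'
  Position 2 ('c'): no match needed
  Position 3 ('a'): no match needed
  Position 4 ('d'): matches sub[2] = 'd'
  Position 5 ('d'): matches sub[3] = 'd'
  Position 6 ('a'): no match needed
  Position 7 ('d'): no match needed
  Position 8 ('c'): no match needed
All 4 characters matched => is a subsequence

1


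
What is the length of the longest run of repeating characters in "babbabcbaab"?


Input: "babbabcbaab"
Scanning for longest run:
  Position 1 ('a'): new char, reset run to 1
  Position 2 ('b'): new char, reset run to 1
  Position 3 ('b'): continues run of 'b', length=2
  Position 4 ('a'): new char, reset run to 1
  Position 5 ('b'): new char, reset run to 1
  Position 6 ('c'): new char, reset run to 1
  Position 7 ('b'): new char, reset run to 1
  Position 8 ('a'): new char, reset run to 1
  Position 9 ('a'): continues run of 'a', length=2
  Position 10 ('b'): new char, reset run to 1
Longest run: 'b' with length 2

2


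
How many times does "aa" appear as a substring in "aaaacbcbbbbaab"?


Searching for "aa" in "aaaacbcbbbbaab"
Scanning each position:
  Position 0: "aa" => MATCH
  Position 1: "aa" => MATCH
  Position 2: "aa" => MATCH
  Position 3: "ac" => no
  Position 4: "cb" => no
  Position 5: "bc" => no
  Position 6: "cb" => no
  Position 7: "bb" => no
  Position 8: "bb" => no
  Position 9: "bb" => no
  Position 10: "ba" => no
  Position 11: "aa" => MATCH
  Position 12: "ab" => no
Total occurrences: 4

4


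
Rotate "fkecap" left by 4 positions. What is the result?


Input: "fkecap", rotate left by 4
First 4 characters: "fkec"
Remaining characters: "ap"
Concatenate remaining + first: "ap" + "fkec" = "apfkec"

apfkec


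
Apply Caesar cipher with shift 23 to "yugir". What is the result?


Caesar cipher: shift "yugir" by 23
  'y' (pos 24) + 23 = pos 21 = 'v'
  'u' (pos 20) + 23 = pos 17 = 'r'
  'g' (pos 6) + 23 = pos 3 = 'd'
  'i' (pos 8) + 23 = pos 5 = 'f'
  'r' (pos 17) + 23 = pos 14 = 'o'
Result: vrdfo

vrdfo


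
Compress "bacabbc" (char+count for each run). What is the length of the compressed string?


Input: bacabbc
Runs:
  'b' x 1 => "b1"
  'a' x 1 => "a1"
  'c' x 1 => "c1"
  'a' x 1 => "a1"
  'b' x 2 => "b2"
  'c' x 1 => "c1"
Compressed: "b1a1c1a1b2c1"
Compressed length: 12

12


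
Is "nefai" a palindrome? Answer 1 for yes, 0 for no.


Input: nefai
Reversed: iafen
  Compare pos 0 ('n') with pos 4 ('i'): MISMATCH
  Compare pos 1 ('e') with pos 3 ('a'): MISMATCH
Result: not a palindrome

0


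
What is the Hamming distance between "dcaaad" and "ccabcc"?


Comparing "dcaaad" and "ccabcc" position by position:
  Position 0: 'd' vs 'c' => differ
  Position 1: 'c' vs 'c' => same
  Position 2: 'a' vs 'a' => same
  Position 3: 'a' vs 'b' => differ
  Position 4: 'a' vs 'c' => differ
  Position 5: 'd' vs 'c' => differ
Total differences (Hamming distance): 4

4


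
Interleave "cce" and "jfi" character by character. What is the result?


Interleaving "cce" and "jfi":
  Position 0: 'c' from first, 'j' from second => "cj"
  Position 1: 'c' from first, 'f' from second => "cf"
  Position 2: 'e' from first, 'i' from second => "ei"
Result: cjcfei

cjcfei


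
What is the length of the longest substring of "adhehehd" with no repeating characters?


Input: "adhehehd"
Sliding window (track last position of each char):
  Position 0 ('a'): window [0,0] length 1 -- new best
  Position 1 ('d'): window [0,1] length 2 -- new best
  Position 2 ('h'): window [0,2] length 3 -- new best
  Position 3 ('e'): window [0,3] length 4 -- new best
  Position 4 ('h'): repeat (last at 2), move window start to 3
  Position 4 ('h'): window [3,4] length 2
  Position 5 ('e'): repeat (last at 3), move window start to 4
  Position 5 ('e'): window [4,5] length 2
  Position 6 ('h'): repeat (last at 4), move window start to 5
  Position 6 ('h'): window [5,6] length 2
  Position 7 ('d'): window [5,7] length 3
Longest substring with no repeats: "adhe" with length 4

4


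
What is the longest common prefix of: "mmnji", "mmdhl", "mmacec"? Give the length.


Words: mmnji, mmdhl, mmacec
  Position 0: all 'm' => match
  Position 1: all 'm' => match
  Position 2: ('n', 'd', 'a') => mismatch, stop
LCP = "mm" (length 2)

2


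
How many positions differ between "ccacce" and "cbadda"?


Comparing "ccacce" and "cbadda" position by position:
  Position 0: 'c' vs 'c' => same
  Position 1: 'c' vs 'b' => DIFFER
  Position 2: 'a' vs 'a' => same
  Position 3: 'c' vs 'd' => DIFFER
  Position 4: 'c' vs 'd' => DIFFER
  Position 5: 'e' vs 'a' => DIFFER
Positions that differ: 4

4


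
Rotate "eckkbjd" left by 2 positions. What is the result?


Input: "eckkbjd", rotate left by 2
First 2 characters: "ec"
Remaining characters: "kkbjd"
Concatenate remaining + first: "kkbjd" + "ec" = "kkbjdec"

kkbjdec


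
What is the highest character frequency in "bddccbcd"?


Input: bddccbcd
Character counts:
  'b': 2
  'c': 3
  'd': 3
Maximum frequency: 3

3


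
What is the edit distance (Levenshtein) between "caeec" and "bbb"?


Computing edit distance: "caeec" -> "bbb"
DP table:
           b    b    b
      0    1    2    3
  c   1    1    2    3
  a   2    2    2    3
  e   3    3    3    3
  e   4    4    4    4
  c   5    5    5    5
Edit distance = dp[5][3] = 5

5


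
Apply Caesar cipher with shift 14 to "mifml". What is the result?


Caesar cipher: shift "mifml" by 14
  'm' (pos 12) + 14 = pos 0 = 'a'
  'i' (pos 8) + 14 = pos 22 = 'w'
  'f' (pos 5) + 14 = pos 19 = 't'
  'm' (pos 12) + 14 = pos 0 = 'a'
  'l' (pos 11) + 14 = pos 25 = 'z'
Result: awtaz

awtaz


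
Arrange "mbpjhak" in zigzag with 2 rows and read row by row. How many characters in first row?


Zigzag "mbpjhak" into 2 rows:
Placing characters:
  'm' => row 0
  'b' => row 1
  'p' => row 0
  'j' => row 1
  'h' => row 0
  'a' => row 1
  'k' => row 0
Rows:
  Row 0: "mphk"
  Row 1: "bja"
First row length: 4

4


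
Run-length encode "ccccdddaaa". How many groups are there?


Input: ccccdddaaa
Scanning for consecutive runs:
  Group 1: 'c' x 4 (positions 0-3)
  Group 2: 'd' x 3 (positions 4-6)
  Group 3: 'a' x 3 (positions 7-9)
Total groups: 3

3


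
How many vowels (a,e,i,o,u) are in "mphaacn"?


Input: mphaacn
Checking each character:
  'm' at position 0: consonant
  'p' at position 1: consonant
  'h' at position 2: consonant
  'a' at position 3: vowel (running total: 1)
  'a' at position 4: vowel (running total: 2)
  'c' at position 5: consonant
  'n' at position 6: consonant
Total vowels: 2

2


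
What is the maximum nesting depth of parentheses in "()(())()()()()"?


Input: "()(())()()()()"
Tracking depth:
  Position 0 '(': depth becomes 1
  Position 1 ')': depth becomes 0
  Position 2 '(': depth becomes 1
  Position 3 '(': depth becomes 2
  Position 4 ')': depth becomes 1
  Position 5 ')': depth becomes 0
  Position 6 '(': depth becomes 1
  Position 7 ')': depth becomes 0
  Position 8 '(': depth becomes 1
  Position 9 ')': depth becomes 0
  Position 10 '(': depth becomes 1
  Position 11 ')': depth becomes 0
  Position 12 '(': depth becomes 1
  Position 13 ')': depth becomes 0
Maximum depth reached: 2

2


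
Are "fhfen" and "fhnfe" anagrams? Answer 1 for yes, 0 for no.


Strings: "fhfen", "fhnfe"
Sorted first:  effhn
Sorted second: effhn
Sorted forms match => anagrams

1


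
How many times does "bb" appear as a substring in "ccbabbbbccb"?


Searching for "bb" in "ccbabbbbccb"
Scanning each position:
  Position 0: "cc" => no
  Position 1: "cb" => no
  Position 2: "ba" => no
  Position 3: "ab" => no
  Position 4: "bb" => MATCH
  Position 5: "bb" => MATCH
  Position 6: "bb" => MATCH
  Position 7: "bc" => no
  Position 8: "cc" => no
  Position 9: "cb" => no
Total occurrences: 3

3


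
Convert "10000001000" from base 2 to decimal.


Input: "10000001000" in base 2
Positional expansion:
  Digit '1' (value 1) x 2^10 = 1024
  Digit '0' (value 0) x 2^9 = 0
  Digit '0' (value 0) x 2^8 = 0
  Digit '0' (value 0) x 2^7 = 0
  Digit '0' (value 0) x 2^6 = 0
  Digit '0' (value 0) x 2^5 = 0
  Digit '0' (value 0) x 2^4 = 0
  Digit '1' (value 1) x 2^3 = 8
  Digit '0' (value 0) x 2^2 = 0
  Digit '0' (value 0) x 2^1 = 0
  Digit '0' (value 0) x 2^0 = 0
Sum = 1032

1032


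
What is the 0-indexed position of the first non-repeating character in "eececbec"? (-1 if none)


Input: eececbec
Character frequencies:
  'b': 1
  'c': 3
  'e': 4
Scanning left to right for freq == 1:
  Position 0 ('e'): freq=4, skip
  Position 1 ('e'): freq=4, skip
  Position 2 ('c'): freq=3, skip
  Position 3 ('e'): freq=4, skip
  Position 4 ('c'): freq=3, skip
  Position 5 ('b'): unique! => answer = 5

5


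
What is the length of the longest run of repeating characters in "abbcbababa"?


Input: "abbcbababa"
Scanning for longest run:
  Position 1 ('b'): new char, reset run to 1
  Position 2 ('b'): continues run of 'b', length=2
  Position 3 ('c'): new char, reset run to 1
  Position 4 ('b'): new char, reset run to 1
  Position 5 ('a'): new char, reset run to 1
  Position 6 ('b'): new char, reset run to 1
  Position 7 ('a'): new char, reset run to 1
  Position 8 ('b'): new char, reset run to 1
  Position 9 ('a'): new char, reset run to 1
Longest run: 'b' with length 2

2


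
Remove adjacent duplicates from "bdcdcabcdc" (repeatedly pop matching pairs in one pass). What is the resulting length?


Input: bdcdcabcdc
Stack-based adjacent duplicate removal:
  Read 'b': push. Stack: b
  Read 'd': push. Stack: bd
  Read 'c': push. Stack: bdc
  Read 'd': push. Stack: bdcd
  Read 'c': push. Stack: bdcdc
  Read 'a': push. Stack: bdcdca
  Read 'b': push. Stack: bdcdcab
  Read 'c': push. Stack: bdcdcabc
  Read 'd': push. Stack: bdcdcabcd
  Read 'c': push. Stack: bdcdcabcdc
Final stack: "bdcdcabcdc" (length 10)

10


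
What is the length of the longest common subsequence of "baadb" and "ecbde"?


LCS of "baadb" and "ecbde"
DP table:
           e    c    b    d    e
      0    0    0    0    0    0
  b   0    0    0    1    1    1
  a   0    0    0    1    1    1
  a   0    0    0    1    1    1
  d   0    0    0    1    2    2
  b   0    0    0    1    2    2
LCS length = dp[5][5] = 2

2


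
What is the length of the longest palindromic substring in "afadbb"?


Input: "afadbb"
Checking substrings for palindromes:
  [0:3] "afa" (len 3) => palindrome
  [4:6] "bb" (len 2) => palindrome
Longest palindromic substring: "afa" with length 3

3


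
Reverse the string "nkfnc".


Input: nkfnc
Reading characters right to left:
  Position 4: 'c'
  Position 3: 'n'
  Position 2: 'f'
  Position 1: 'k'
  Position 0: 'n'
Reversed: cnfkn

cnfkn


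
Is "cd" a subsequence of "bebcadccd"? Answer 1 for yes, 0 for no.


Check if "cd" is a subsequence of "bebcadccd"
Greedy scan:
  Position 0 ('b'): no match needed
  Position 1 ('e'): no match needed
  Position 2 ('b'): no match needed
  Position 3 ('c'): matches sub[0] = 'c'
  Position 4 ('a'): no match needed
  Position 5 ('d'): matches sub[1] = 'd'
  Position 6 ('c'): no match needed
  Position 7 ('c'): no match needed
  Position 8 ('d'): no match needed
All 2 characters matched => is a subsequence

1


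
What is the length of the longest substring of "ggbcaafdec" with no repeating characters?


Input: "ggbcaafdec"
Sliding window (track last position of each char):
  Position 0 ('g'): window [0,0] length 1 -- new best
  Position 1 ('g'): repeat (last at 0), move window start to 1
  Position 1 ('g'): window [1,1] length 1
  Position 2 ('b'): window [1,2] length 2 -- new best
  Position 3 ('c'): window [1,3] length 3 -- new best
  Position 4 ('a'): window [1,4] length 4 -- new best
  Position 5 ('a'): repeat (last at 4), move window start to 5
  Position 5 ('a'): window [5,5] length 1
  Position 6 ('f'): window [5,6] length 2
  Position 7 ('d'): window [5,7] length 3
  Position 8 ('e'): window [5,8] length 4
  Position 9 ('c'): window [5,9] length 5 -- new best
Longest substring with no repeats: "afdec" with length 5

5


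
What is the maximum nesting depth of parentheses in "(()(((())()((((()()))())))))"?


Input: "(()(((())()((((()()))())))))"
Tracking depth:
  Position 0 '(': depth becomes 1
  Position 1 '(': depth becomes 2
  Position 2 ')': depth becomes 1
  Position 3 '(': depth becomes 2
  Position 4 '(': depth becomes 3
  Position 5 '(': depth becomes 4
  Position 6 '(': depth becomes 5
  Position 7 ')': depth becomes 4
  Position 8 ')': depth becomes 3
  Position 9 '(': depth becomes 4
  Position 10 ')': depth becomes 3
  Position 11 '(': depth becomes 4
  Position 12 '(': depth becomes 5
  Position 13 '(': depth becomes 6
  Position 14 '(': depth becomes 7
  Position 15 '(': depth becomes 8
  Position 16 ')': depth becomes 7
  Position 17 '(': depth becomes 8
  Position 18 ')': depth becomes 7
  Position 19 ')': depth becomes 6
  Position 20 ')': depth becomes 5
  Position 21 '(': depth becomes 6
  Position 22 ')': depth becomes 5
  Position 23 ')': depth becomes 4
  Position 24 ')': depth becomes 3
  Position 25 ')': depth becomes 2
  Position 26 ')': depth becomes 1
  Position 27 ')': depth becomes 0
Maximum depth reached: 8

8


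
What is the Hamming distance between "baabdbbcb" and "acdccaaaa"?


Comparing "baabdbbcb" and "acdccaaaa" position by position:
  Position 0: 'b' vs 'a' => differ
  Position 1: 'a' vs 'c' => differ
  Position 2: 'a' vs 'd' => differ
  Position 3: 'b' vs 'c' => differ
  Position 4: 'd' vs 'c' => differ
  Position 5: 'b' vs 'a' => differ
  Position 6: 'b' vs 'a' => differ
  Position 7: 'c' vs 'a' => differ
  Position 8: 'b' vs 'a' => differ
Total differences (Hamming distance): 9

9


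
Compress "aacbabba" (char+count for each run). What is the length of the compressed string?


Input: aacbabba
Runs:
  'a' x 2 => "a2"
  'c' x 1 => "c1"
  'b' x 1 => "b1"
  'a' x 1 => "a1"
  'b' x 2 => "b2"
  'a' x 1 => "a1"
Compressed: "a2c1b1a1b2a1"
Compressed length: 12

12


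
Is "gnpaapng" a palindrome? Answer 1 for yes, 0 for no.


Input: gnpaapng
Reversed: gnpaapng
  Compare pos 0 ('g') with pos 7 ('g'): match
  Compare pos 1 ('n') with pos 6 ('n'): match
  Compare pos 2 ('p') with pos 5 ('p'): match
  Compare pos 3 ('a') with pos 4 ('a'): match
Result: palindrome

1


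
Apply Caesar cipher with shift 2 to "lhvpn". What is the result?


Caesar cipher: shift "lhvpn" by 2
  'l' (pos 11) + 2 = pos 13 = 'n'
  'h' (pos 7) + 2 = pos 9 = 'j'
  'v' (pos 21) + 2 = pos 23 = 'x'
  'p' (pos 15) + 2 = pos 17 = 'r'
  'n' (pos 13) + 2 = pos 15 = 'p'
Result: njxrp

njxrp


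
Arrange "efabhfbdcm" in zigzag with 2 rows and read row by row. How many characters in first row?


Zigzag "efabhfbdcm" into 2 rows:
Placing characters:
  'e' => row 0
  'f' => row 1
  'a' => row 0
  'b' => row 1
  'h' => row 0
  'f' => row 1
  'b' => row 0
  'd' => row 1
  'c' => row 0
  'm' => row 1
Rows:
  Row 0: "eahbc"
  Row 1: "fbfdm"
First row length: 5

5


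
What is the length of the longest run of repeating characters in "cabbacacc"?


Input: "cabbacacc"
Scanning for longest run:
  Position 1 ('a'): new char, reset run to 1
  Position 2 ('b'): new char, reset run to 1
  Position 3 ('b'): continues run of 'b', length=2
  Position 4 ('a'): new char, reset run to 1
  Position 5 ('c'): new char, reset run to 1
  Position 6 ('a'): new char, reset run to 1
  Position 7 ('c'): new char, reset run to 1
  Position 8 ('c'): continues run of 'c', length=2
Longest run: 'b' with length 2

2


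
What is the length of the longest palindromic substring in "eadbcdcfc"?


Input: "eadbcdcfc"
Checking substrings for palindromes:
  [4:7] "cdc" (len 3) => palindrome
  [6:9] "cfc" (len 3) => palindrome
Longest palindromic substring: "cdc" with length 3

3


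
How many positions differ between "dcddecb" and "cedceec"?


Comparing "dcddecb" and "cedceec" position by position:
  Position 0: 'd' vs 'c' => DIFFER
  Position 1: 'c' vs 'e' => DIFFER
  Position 2: 'd' vs 'd' => same
  Position 3: 'd' vs 'c' => DIFFER
  Position 4: 'e' vs 'e' => same
  Position 5: 'c' vs 'e' => DIFFER
  Position 6: 'b' vs 'c' => DIFFER
Positions that differ: 5

5


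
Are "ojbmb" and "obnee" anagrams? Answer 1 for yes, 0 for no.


Strings: "ojbmb", "obnee"
Sorted first:  bbjmo
Sorted second: beeno
Differ at position 1: 'b' vs 'e' => not anagrams

0


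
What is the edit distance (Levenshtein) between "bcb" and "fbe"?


Computing edit distance: "bcb" -> "fbe"
DP table:
           f    b    e
      0    1    2    3
  b   1    1    1    2
  c   2    2    2    2
  b   3    3    2    3
Edit distance = dp[3][3] = 3

3


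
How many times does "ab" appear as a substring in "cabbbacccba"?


Searching for "ab" in "cabbbacccba"
Scanning each position:
  Position 0: "ca" => no
  Position 1: "ab" => MATCH
  Position 2: "bb" => no
  Position 3: "bb" => no
  Position 4: "ba" => no
  Position 5: "ac" => no
  Position 6: "cc" => no
  Position 7: "cc" => no
  Position 8: "cb" => no
  Position 9: "ba" => no
Total occurrences: 1

1


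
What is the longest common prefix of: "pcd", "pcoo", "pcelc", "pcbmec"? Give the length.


Words: pcd, pcoo, pcelc, pcbmec
  Position 0: all 'p' => match
  Position 1: all 'c' => match
  Position 2: ('d', 'o', 'e', 'b') => mismatch, stop
LCP = "pc" (length 2)

2


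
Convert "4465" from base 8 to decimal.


Input: "4465" in base 8
Positional expansion:
  Digit '4' (value 4) x 8^3 = 2048
  Digit '4' (value 4) x 8^2 = 256
  Digit '6' (value 6) x 8^1 = 48
  Digit '5' (value 5) x 8^0 = 5
Sum = 2357

2357


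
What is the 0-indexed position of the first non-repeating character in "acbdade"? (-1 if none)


Input: acbdade
Character frequencies:
  'a': 2
  'b': 1
  'c': 1
  'd': 2
  'e': 1
Scanning left to right for freq == 1:
  Position 0 ('a'): freq=2, skip
  Position 1 ('c'): unique! => answer = 1

1


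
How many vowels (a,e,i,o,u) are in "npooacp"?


Input: npooacp
Checking each character:
  'n' at position 0: consonant
  'p' at position 1: consonant
  'o' at position 2: vowel (running total: 1)
  'o' at position 3: vowel (running total: 2)
  'a' at position 4: vowel (running total: 3)
  'c' at position 5: consonant
  'p' at position 6: consonant
Total vowels: 3

3


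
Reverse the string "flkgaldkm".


Input: flkgaldkm
Reading characters right to left:
  Position 8: 'm'
  Position 7: 'k'
  Position 6: 'd'
  Position 5: 'l'
  Position 4: 'a'
  Position 3: 'g'
  Position 2: 'k'
  Position 1: 'l'
  Position 0: 'f'
Reversed: mkdlagklf

mkdlagklf


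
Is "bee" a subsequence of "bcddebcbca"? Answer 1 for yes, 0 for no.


Check if "bee" is a subsequence of "bcddebcbca"
Greedy scan:
  Position 0 ('b'): matches sub[0] = 'b'
  Position 1 ('c'): no match needed
  Position 2 ('d'): no match needed
  Position 3 ('d'): no match needed
  Position 4 ('e'): matches sub[1] = 'e'
  Position 5 ('b'): no match needed
  Position 6 ('c'): no match needed
  Position 7 ('b'): no match needed
  Position 8 ('c'): no match needed
  Position 9 ('a'): no match needed
Only matched 2/3 characters => not a subsequence

0


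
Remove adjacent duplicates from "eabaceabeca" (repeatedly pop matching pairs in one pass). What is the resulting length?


Input: eabaceabeca
Stack-based adjacent duplicate removal:
  Read 'e': push. Stack: e
  Read 'a': push. Stack: ea
  Read 'b': push. Stack: eab
  Read 'a': push. Stack: eaba
  Read 'c': push. Stack: eabac
  Read 'e': push. Stack: eabace
  Read 'a': push. Stack: eabacea
  Read 'b': push. Stack: eabaceab
  Read 'e': push. Stack: eabaceabe
  Read 'c': push. Stack: eabaceabec
  Read 'a': push. Stack: eabaceabeca
Final stack: "eabaceabeca" (length 11)

11


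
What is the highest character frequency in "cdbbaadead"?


Input: cdbbaadead
Character counts:
  'a': 3
  'b': 2
  'c': 1
  'd': 3
  'e': 1
Maximum frequency: 3

3


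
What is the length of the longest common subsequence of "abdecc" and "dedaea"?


LCS of "abdecc" and "dedaea"
DP table:
           d    e    d    a    e    a
      0    0    0    0    0    0    0
  a   0    0    0    0    1    1    1
  b   0    0    0    0    1    1    1
  d   0    1    1    1    1    1    1
  e   0    1    2    2    2    2    2
  c   0    1    2    2    2    2    2
  c   0    1    2    2    2    2    2
LCS length = dp[6][6] = 2

2


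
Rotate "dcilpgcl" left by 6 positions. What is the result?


Input: "dcilpgcl", rotate left by 6
First 6 characters: "dcilpg"
Remaining characters: "cl"
Concatenate remaining + first: "cl" + "dcilpg" = "cldcilpg"

cldcilpg


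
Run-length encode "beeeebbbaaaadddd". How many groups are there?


Input: beeeebbbaaaadddd
Scanning for consecutive runs:
  Group 1: 'b' x 1 (positions 0-0)
  Group 2: 'e' x 4 (positions 1-4)
  Group 3: 'b' x 3 (positions 5-7)
  Group 4: 'a' x 4 (positions 8-11)
  Group 5: 'd' x 4 (positions 12-15)
Total groups: 5

5


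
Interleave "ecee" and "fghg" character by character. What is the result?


Interleaving "ecee" and "fghg":
  Position 0: 'e' from first, 'f' from second => "ef"
  Position 1: 'c' from first, 'g' from second => "cg"
  Position 2: 'e' from first, 'h' from second => "eh"
  Position 3: 'e' from first, 'g' from second => "eg"
Result: efcgeheg

efcgeheg


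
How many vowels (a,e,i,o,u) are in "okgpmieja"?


Input: okgpmieja
Checking each character:
  'o' at position 0: vowel (running total: 1)
  'k' at position 1: consonant
  'g' at position 2: consonant
  'p' at position 3: consonant
  'm' at position 4: consonant
  'i' at position 5: vowel (running total: 2)
  'e' at position 6: vowel (running total: 3)
  'j' at position 7: consonant
  'a' at position 8: vowel (running total: 4)
Total vowels: 4

4


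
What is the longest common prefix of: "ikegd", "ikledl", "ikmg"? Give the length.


Words: ikegd, ikledl, ikmg
  Position 0: all 'i' => match
  Position 1: all 'k' => match
  Position 2: ('e', 'l', 'm') => mismatch, stop
LCP = "ik" (length 2)

2


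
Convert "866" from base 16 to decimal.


Input: "866" in base 16
Positional expansion:
  Digit '8' (value 8) x 16^2 = 2048
  Digit '6' (value 6) x 16^1 = 96
  Digit '6' (value 6) x 16^0 = 6
Sum = 2150

2150


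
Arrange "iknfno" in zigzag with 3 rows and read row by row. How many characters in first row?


Zigzag "iknfno" into 3 rows:
Placing characters:
  'i' => row 0
  'k' => row 1
  'n' => row 2
  'f' => row 1
  'n' => row 0
  'o' => row 1
Rows:
  Row 0: "in"
  Row 1: "kfo"
  Row 2: "n"
First row length: 2

2


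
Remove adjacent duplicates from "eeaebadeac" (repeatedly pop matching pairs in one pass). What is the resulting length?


Input: eeaebadeac
Stack-based adjacent duplicate removal:
  Read 'e': push. Stack: e
  Read 'e': matches stack top 'e' => pop. Stack: (empty)
  Read 'a': push. Stack: a
  Read 'e': push. Stack: ae
  Read 'b': push. Stack: aeb
  Read 'a': push. Stack: aeba
  Read 'd': push. Stack: aebad
  Read 'e': push. Stack: aebade
  Read 'a': push. Stack: aebadea
  Read 'c': push. Stack: aebadeac
Final stack: "aebadeac" (length 8)

8


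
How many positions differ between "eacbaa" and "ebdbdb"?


Comparing "eacbaa" and "ebdbdb" position by position:
  Position 0: 'e' vs 'e' => same
  Position 1: 'a' vs 'b' => DIFFER
  Position 2: 'c' vs 'd' => DIFFER
  Position 3: 'b' vs 'b' => same
  Position 4: 'a' vs 'd' => DIFFER
  Position 5: 'a' vs 'b' => DIFFER
Positions that differ: 4

4


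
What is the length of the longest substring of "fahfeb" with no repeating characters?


Input: "fahfeb"
Sliding window (track last position of each char):
  Position 0 ('f'): window [0,0] length 1 -- new best
  Position 1 ('a'): window [0,1] length 2 -- new best
  Position 2 ('h'): window [0,2] length 3 -- new best
  Position 3 ('f'): repeat (last at 0), move window start to 1
  Position 3 ('f'): window [1,3] length 3
  Position 4 ('e'): window [1,4] length 4 -- new best
  Position 5 ('b'): window [1,5] length 5 -- new best
Longest substring with no repeats: "ahfeb" with length 5

5


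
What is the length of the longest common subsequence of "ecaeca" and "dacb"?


LCS of "ecaeca" and "dacb"
DP table:
           d    a    c    b
      0    0    0    0    0
  e   0    0    0    0    0
  c   0    0    0    1    1
  a   0    0    1    1    1
  e   0    0    1    1    1
  c   0    0    1    2    2
  a   0    0    1    2    2
LCS length = dp[6][4] = 2

2


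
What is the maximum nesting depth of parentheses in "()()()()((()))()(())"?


Input: "()()()()((()))()(())"
Tracking depth:
  Position 0 '(': depth becomes 1
  Position 1 ')': depth becomes 0
  Position 2 '(': depth becomes 1
  Position 3 ')': depth becomes 0
  Position 4 '(': depth becomes 1
  Position 5 ')': depth becomes 0
  Position 6 '(': depth becomes 1
  Position 7 ')': depth becomes 0
  Position 8 '(': depth becomes 1
  Position 9 '(': depth becomes 2
  Position 10 '(': depth becomes 3
  Position 11 ')': depth becomes 2
  Position 12 ')': depth becomes 1
  Position 13 ')': depth becomes 0
  Position 14 '(': depth becomes 1
  Position 15 ')': depth becomes 0
  Position 16 '(': depth becomes 1
  Position 17 '(': depth becomes 2
  Position 18 ')': depth becomes 1
  Position 19 ')': depth becomes 0
Maximum depth reached: 3

3


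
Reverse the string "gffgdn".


Input: gffgdn
Reading characters right to left:
  Position 5: 'n'
  Position 4: 'd'
  Position 3: 'g'
  Position 2: 'f'
  Position 1: 'f'
  Position 0: 'g'
Reversed: ndgffg

ndgffg


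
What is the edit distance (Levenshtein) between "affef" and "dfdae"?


Computing edit distance: "affef" -> "dfdae"
DP table:
           d    f    d    a    e
      0    1    2    3    4    5
  a   1    1    2    3    3    4
  f   2    2    1    2    3    4
  f   3    3    2    2    3    4
  e   4    4    3    3    3    3
  f   5    5    4    4    4    4
Edit distance = dp[5][5] = 4

4


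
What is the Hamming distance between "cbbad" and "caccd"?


Comparing "cbbad" and "caccd" position by position:
  Position 0: 'c' vs 'c' => same
  Position 1: 'b' vs 'a' => differ
  Position 2: 'b' vs 'c' => differ
  Position 3: 'a' vs 'c' => differ
  Position 4: 'd' vs 'd' => same
Total differences (Hamming distance): 3

3


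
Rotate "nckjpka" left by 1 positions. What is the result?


Input: "nckjpka", rotate left by 1
First 1 characters: "n"
Remaining characters: "ckjpka"
Concatenate remaining + first: "ckjpka" + "n" = "ckjpkan"

ckjpkan


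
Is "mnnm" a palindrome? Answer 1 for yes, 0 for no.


Input: mnnm
Reversed: mnnm
  Compare pos 0 ('m') with pos 3 ('m'): match
  Compare pos 1 ('n') with pos 2 ('n'): match
Result: palindrome

1


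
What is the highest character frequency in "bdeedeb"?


Input: bdeedeb
Character counts:
  'b': 2
  'd': 2
  'e': 3
Maximum frequency: 3

3


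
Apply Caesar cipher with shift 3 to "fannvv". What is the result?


Caesar cipher: shift "fannvv" by 3
  'f' (pos 5) + 3 = pos 8 = 'i'
  'a' (pos 0) + 3 = pos 3 = 'd'
  'n' (pos 13) + 3 = pos 16 = 'q'
  'n' (pos 13) + 3 = pos 16 = 'q'
  'v' (pos 21) + 3 = pos 24 = 'y'
  'v' (pos 21) + 3 = pos 24 = 'y'
Result: idqqyy

idqqyy


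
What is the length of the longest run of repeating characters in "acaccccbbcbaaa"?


Input: "acaccccbbcbaaa"
Scanning for longest run:
  Position 1 ('c'): new char, reset run to 1
  Position 2 ('a'): new char, reset run to 1
  Position 3 ('c'): new char, reset run to 1
  Position 4 ('c'): continues run of 'c', length=2
  Position 5 ('c'): continues run of 'c', length=3
  Position 6 ('c'): continues run of 'c', length=4
  Position 7 ('b'): new char, reset run to 1
  Position 8 ('b'): continues run of 'b', length=2
  Position 9 ('c'): new char, reset run to 1
  Position 10 ('b'): new char, reset run to 1
  Position 11 ('a'): new char, reset run to 1
  Position 12 ('a'): continues run of 'a', length=2
  Position 13 ('a'): continues run of 'a', length=3
Longest run: 'c' with length 4

4


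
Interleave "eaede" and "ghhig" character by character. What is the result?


Interleaving "eaede" and "ghhig":
  Position 0: 'e' from first, 'g' from second => "eg"
  Position 1: 'a' from first, 'h' from second => "ah"
  Position 2: 'e' from first, 'h' from second => "eh"
  Position 3: 'd' from first, 'i' from second => "di"
  Position 4: 'e' from first, 'g' from second => "eg"
Result: egahehdieg

egahehdieg


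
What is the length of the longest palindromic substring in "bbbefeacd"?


Input: "bbbefeacd"
Checking substrings for palindromes:
  [0:3] "bbb" (len 3) => palindrome
  [3:6] "efe" (len 3) => palindrome
  [0:2] "bb" (len 2) => palindrome
  [1:3] "bb" (len 2) => palindrome
Longest palindromic substring: "bbb" with length 3

3


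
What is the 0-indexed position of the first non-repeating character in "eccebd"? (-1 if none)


Input: eccebd
Character frequencies:
  'b': 1
  'c': 2
  'd': 1
  'e': 2
Scanning left to right for freq == 1:
  Position 0 ('e'): freq=2, skip
  Position 1 ('c'): freq=2, skip
  Position 2 ('c'): freq=2, skip
  Position 3 ('e'): freq=2, skip
  Position 4 ('b'): unique! => answer = 4

4


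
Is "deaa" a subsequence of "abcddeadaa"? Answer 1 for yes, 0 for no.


Check if "deaa" is a subsequence of "abcddeadaa"
Greedy scan:
  Position 0 ('a'): no match needed
  Position 1 ('b'): no match needed
  Position 2 ('c'): no match needed
  Position 3 ('d'): matches sub[0] = 'd'
  Position 4 ('d'): no match needed
  Position 5 ('e'): matches sub[1] = 'e'
  Position 6 ('a'): matches sub[2] = 'a'
  Position 7 ('d'): no match needed
  Position 8 ('a'): matches sub[3] = 'a'
  Position 9 ('a'): no match needed
All 4 characters matched => is a subsequence

1


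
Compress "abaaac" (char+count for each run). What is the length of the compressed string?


Input: abaaac
Runs:
  'a' x 1 => "a1"
  'b' x 1 => "b1"
  'a' x 3 => "a3"
  'c' x 1 => "c1"
Compressed: "a1b1a3c1"
Compressed length: 8

8


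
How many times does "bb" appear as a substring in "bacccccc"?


Searching for "bb" in "bacccccc"
Scanning each position:
  Position 0: "ba" => no
  Position 1: "ac" => no
  Position 2: "cc" => no
  Position 3: "cc" => no
  Position 4: "cc" => no
  Position 5: "cc" => no
  Position 6: "cc" => no
Total occurrences: 0

0


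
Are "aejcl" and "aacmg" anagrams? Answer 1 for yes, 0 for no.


Strings: "aejcl", "aacmg"
Sorted first:  acejl
Sorted second: aacgm
Differ at position 1: 'c' vs 'a' => not anagrams

0


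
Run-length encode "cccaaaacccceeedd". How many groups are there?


Input: cccaaaacccceeedd
Scanning for consecutive runs:
  Group 1: 'c' x 3 (positions 0-2)
  Group 2: 'a' x 4 (positions 3-6)
  Group 3: 'c' x 4 (positions 7-10)
  Group 4: 'e' x 3 (positions 11-13)
  Group 5: 'd' x 2 (positions 14-15)
Total groups: 5

5


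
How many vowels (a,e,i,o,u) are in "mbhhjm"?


Input: mbhhjm
Checking each character:
  'm' at position 0: consonant
  'b' at position 1: consonant
  'h' at position 2: consonant
  'h' at position 3: consonant
  'j' at position 4: consonant
  'm' at position 5: consonant
Total vowels: 0

0


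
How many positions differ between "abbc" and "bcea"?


Comparing "abbc" and "bcea" position by position:
  Position 0: 'a' vs 'b' => DIFFER
  Position 1: 'b' vs 'c' => DIFFER
  Position 2: 'b' vs 'e' => DIFFER
  Position 3: 'c' vs 'a' => DIFFER
Positions that differ: 4

4


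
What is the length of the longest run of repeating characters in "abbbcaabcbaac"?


Input: "abbbcaabcbaac"
Scanning for longest run:
  Position 1 ('b'): new char, reset run to 1
  Position 2 ('b'): continues run of 'b', length=2
  Position 3 ('b'): continues run of 'b', length=3
  Position 4 ('c'): new char, reset run to 1
  Position 5 ('a'): new char, reset run to 1
  Position 6 ('a'): continues run of 'a', length=2
  Position 7 ('b'): new char, reset run to 1
  Position 8 ('c'): new char, reset run to 1
  Position 9 ('b'): new char, reset run to 1
  Position 10 ('a'): new char, reset run to 1
  Position 11 ('a'): continues run of 'a', length=2
  Position 12 ('c'): new char, reset run to 1
Longest run: 'b' with length 3

3


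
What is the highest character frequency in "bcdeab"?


Input: bcdeab
Character counts:
  'a': 1
  'b': 2
  'c': 1
  'd': 1
  'e': 1
Maximum frequency: 2

2


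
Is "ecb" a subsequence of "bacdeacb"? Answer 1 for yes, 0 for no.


Check if "ecb" is a subsequence of "bacdeacb"
Greedy scan:
  Position 0 ('b'): no match needed
  Position 1 ('a'): no match needed
  Position 2 ('c'): no match needed
  Position 3 ('d'): no match needed
  Position 4 ('e'): matches sub[0] = 'e'
  Position 5 ('a'): no match needed
  Position 6 ('c'): matches sub[1] = 'c'
  Position 7 ('b'): matches sub[2] = 'b'
All 3 characters matched => is a subsequence

1
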